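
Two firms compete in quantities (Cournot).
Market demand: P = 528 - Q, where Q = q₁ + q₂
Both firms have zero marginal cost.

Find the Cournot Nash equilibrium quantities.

q₁* = q₂* = 176.0; P* = 176.0

Work:
Profit: π_i = P·q_i = (a - q_i - q_j)·q_i
FOC: ∂π_i/∂q_i = a - 2q_i - q_j = 0
Reaction function: q_i = (528 - q_j)/2
Symmetry: q* = 528/3 = 176.0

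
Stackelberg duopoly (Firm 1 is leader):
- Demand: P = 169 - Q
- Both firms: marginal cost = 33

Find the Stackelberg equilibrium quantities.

q₁* (leader) = 68.0, q₂* (follower) = 34.0

Work:
Follower's reaction: q₂ = (a - c - q₁)/2
Leader substitutes: π₁ = q₁·(a - q₁ - (a-c-q₁)/2 - c)
FOC: q₁* = (169 - 33)/2 = 68.00
Then: q₂* = (169 - 33 - 68.0)/2 = 34.00
Leader has first-mover advantage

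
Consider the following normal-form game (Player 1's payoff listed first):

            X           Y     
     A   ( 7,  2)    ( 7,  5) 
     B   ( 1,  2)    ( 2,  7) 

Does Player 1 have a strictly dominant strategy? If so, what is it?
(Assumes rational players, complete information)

Yes, Player 1's strictly dominant strategy is A

Work:
A strategy strictly dominates another if it gives a strictly higher payoff against every opponent action. Compare each pair of P1's strategies column-by-column:
  A vs B: [7 vs 1, 7 vs 2] → A strictly dominates B
  B vs A: [1 vs 7, 2 vs 7] → B does not strictly dominate A (column X: 1 ≤ 7)
A strictly dominates every other strategy → strictly dominant.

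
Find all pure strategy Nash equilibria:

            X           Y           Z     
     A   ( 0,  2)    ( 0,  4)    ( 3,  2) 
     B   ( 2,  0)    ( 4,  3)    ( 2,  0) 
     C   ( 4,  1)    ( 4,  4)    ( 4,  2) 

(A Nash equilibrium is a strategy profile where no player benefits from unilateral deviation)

Nash equilibrium: (B, Y), (C, Y)

Work:
Best responses:
  P1 vs X: payoffs [0, 2, 4] → best response C (payoff 4)
  P1 vs Y: payoffs [0, 4, 4] → best response B/C (payoff 4)
  P1 vs Z: payoffs [3, 2, 4] → best response C (payoff 4)
  P2 vs A: payoffs [2, 4, 2] → best response Y (payoff 4)
  P2 vs B: payoffs [0, 3, 0] → best response Y (payoff 3)
  P2 vs C: payoffs [1, 4, 2] → best response Y (payoff 4)
Mutual best responses: (B,Y), (C,Y) → Nash equilibria.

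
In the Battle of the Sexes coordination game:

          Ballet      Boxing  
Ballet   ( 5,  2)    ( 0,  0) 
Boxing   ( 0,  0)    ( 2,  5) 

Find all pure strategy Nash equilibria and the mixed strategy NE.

Pure NE: (Ballet, Ballet) and (Boxing, Boxing); Mixed NE: p = 0.7143, q = 0.2857

Work:
Check pure NE:
(Ballet, Ballet): (5, 2) - no unilateral deviation beneficial
(Boxing, Boxing): (2, 5) - no unilateral deviation beneficial
Mixed NE: P1 plays Ballet with p = 0.7143, P2 plays Ballet with q = 0.2857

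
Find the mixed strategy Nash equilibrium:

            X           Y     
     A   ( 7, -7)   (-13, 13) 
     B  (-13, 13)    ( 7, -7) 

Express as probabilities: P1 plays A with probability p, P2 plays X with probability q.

p = 0.5, q = 0.5

Work:
Find probabilities that make opponent indifferent:
P2 chooses q to make P1 indifferent between A and B
P1 chooses p to make P2 indifferent between X and Y
Mixed NE: P1 plays (A: 0.5, B: 0.5), P2 plays (X: 0.5, Y: 0.5)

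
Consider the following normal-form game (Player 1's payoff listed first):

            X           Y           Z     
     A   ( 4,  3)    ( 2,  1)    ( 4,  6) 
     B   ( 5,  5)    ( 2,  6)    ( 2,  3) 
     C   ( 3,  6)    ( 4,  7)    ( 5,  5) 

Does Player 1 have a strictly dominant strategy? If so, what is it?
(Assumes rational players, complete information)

No strictly dominant strategy exists for Player 1

Work:
A strategy strictly dominates another if it gives a strictly higher payoff against every opponent action. Compare each pair of P1's strategies column-by-column:
  A vs B: [4 vs 5, 2 vs 2, 4 vs 2] → A does not strictly dominate B (column X: 4 ≤ 5)
  A vs C: [4 vs 3, 2 vs 4, 4 vs 5] → A does not strictly dominate C (column Y: 2 ≤ 4)
  B vs A: [5 vs 4, 2 vs 2, 2 vs 4] → B does not strictly dominate A (column Y: 2 ≤ 2)
  B vs C: [5 vs 3, 2 vs 4, 2 vs 5] → B does not strictly dominate C (column Y: 2 ≤ 4)
  C vs A: [3 vs 4, 4 vs 2, 5 vs 4] → C does not strictly dominate A (column X: 3 ≤ 4)
  C vs B: [3 vs 5, 4 vs 2, 5 vs 2] → C does not strictly dominate B (column X: 3 ≤ 5)
No single strategy strictly dominates all others → no strictly dominant strategy.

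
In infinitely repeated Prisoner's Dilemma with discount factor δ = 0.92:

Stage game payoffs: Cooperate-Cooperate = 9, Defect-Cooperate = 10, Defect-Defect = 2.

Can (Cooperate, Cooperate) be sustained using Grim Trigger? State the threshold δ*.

δ* = 0.125; since δ = 0.92 ≥ 0.125, cooperation can be sustained

Work:
For Grim Trigger:
Cooperate forever: 9/(1-δ)
Defect then punished: 10 + 2·δ/(1-δ)
Need: 9/(1-δ) ≥ 10 + 2·δ/(1-δ)
Solving: δ ≥ (T-R)/(T-P) = (10-9)/(10-2) = 0.125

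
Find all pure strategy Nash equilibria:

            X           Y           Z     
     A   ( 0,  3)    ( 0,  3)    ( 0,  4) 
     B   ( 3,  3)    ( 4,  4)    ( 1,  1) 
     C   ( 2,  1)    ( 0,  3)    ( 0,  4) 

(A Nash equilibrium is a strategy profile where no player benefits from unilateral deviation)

Nash equilibrium: (B, Y)

Work:
Best responses:
  P1 vs X: payoffs [0, 3, 2] → best response B (payoff 3)
  P1 vs Y: payoffs [0, 4, 0] → best response B (payoff 4)
  P1 vs Z: payoffs [0, 1, 0] → best response B (payoff 1)
  P2 vs A: payoffs [3, 3, 4] → best response Z (payoff 4)
  P2 vs B: payoffs [3, 4, 1] → best response Y (payoff 4)
  P2 vs C: payoffs [1, 3, 4] → best response Z (payoff 4)
Mutual best responses: (B,Y) → Nash equilibria.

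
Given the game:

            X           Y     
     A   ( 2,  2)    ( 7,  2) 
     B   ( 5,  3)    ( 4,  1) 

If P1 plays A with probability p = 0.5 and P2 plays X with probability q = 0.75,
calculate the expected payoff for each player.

E[P1] = 4.0, E[P2] = 2.25

Work:
E[P1] = p·q·π₁(A,X) + p·(1-q)·π₁(A,Y) + (1-p)·q·π₁(B,X) + (1-p)·(1-q)·π₁(B,Y)
= 0.5·0.75·2 + 0.5·0.25·7 + 0.5·0.75·5 + 0.5·0.25·4
= 4.0

E[P2] = 2.25 (similar calculation)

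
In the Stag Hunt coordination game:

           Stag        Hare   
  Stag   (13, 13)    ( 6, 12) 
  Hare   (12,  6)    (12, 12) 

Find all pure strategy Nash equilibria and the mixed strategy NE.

Pure NE: (Stag, Stag) and (Hare, Hare); Mixed NE: p = 0.8571, q = 0.8571

Work:
Check pure NE:
(Stag, Stag): (13, 13) - no unilateral deviation beneficial
(Hare, Hare): (12, 12) - no unilateral deviation beneficial
Mixed NE: P1 plays Stag with p = 0.8571, P2 plays Stag with q = 0.8571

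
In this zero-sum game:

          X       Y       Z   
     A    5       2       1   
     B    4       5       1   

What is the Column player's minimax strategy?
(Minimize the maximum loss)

Column should play Z, value = 1

Work:
Column player minimizes Row's maximum payoff:
Column X: max payoff to Row = 5
Column Y: max payoff to Row = 5
Column Z: max payoff to Row = 1
Minimum is 1, achieved by column Z.
Minimax strategy: Z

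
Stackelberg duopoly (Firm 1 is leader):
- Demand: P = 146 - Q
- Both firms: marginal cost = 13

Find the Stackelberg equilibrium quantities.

q₁* (leader) = 66.5, q₂* (follower) = 33.25

Work:
Follower's reaction: q₂ = (a - c - q₁)/2
Leader substitutes: π₁ = q₁·(a - q₁ - (a-c-q₁)/2 - c)
FOC: q₁* = (146 - 13)/2 = 66.50
Then: q₂* = (146 - 13 - 66.5)/2 = 33.25
Leader has first-mover advantage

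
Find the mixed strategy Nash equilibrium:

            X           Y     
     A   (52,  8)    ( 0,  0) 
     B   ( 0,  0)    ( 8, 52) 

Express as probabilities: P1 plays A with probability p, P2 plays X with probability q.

p = 0.8667, q = 0.1333

Work:
Find probabilities that make opponent indifferent:
P2 chooses q to make P1 indifferent between A and B
P1 chooses p to make P2 indifferent between X and Y
Mixed NE: P1 plays (A: 0.8667, B: 0.1333), P2 plays (X: 0.1333, Y: 0.8667)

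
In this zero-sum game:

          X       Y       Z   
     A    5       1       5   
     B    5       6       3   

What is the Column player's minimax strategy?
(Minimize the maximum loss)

Column should play X or Z (all achieve the minimum), value = 5

Work:
Column player minimizes Row's maximum payoff:
Column X: max payoff to Row = 5
Column Y: max payoff to Row = 6
Column Z: max payoff to Row = 5
Minimum is 5, achieved by columns X, Z (tied).
Each of X or Z is a minimax strategy.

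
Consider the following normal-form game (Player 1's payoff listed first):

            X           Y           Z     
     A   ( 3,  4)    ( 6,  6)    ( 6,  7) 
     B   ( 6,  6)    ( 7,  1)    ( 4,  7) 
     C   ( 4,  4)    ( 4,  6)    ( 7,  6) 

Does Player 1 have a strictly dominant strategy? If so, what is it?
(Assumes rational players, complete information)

No strictly dominant strategy exists for Player 1

Work:
A strategy strictly dominates another if it gives a strictly higher payoff against every opponent action. Compare each pair of P1's strategies column-by-column:
  A vs B: [3 vs 6, 6 vs 7, 6 vs 4] → A does not strictly dominate B (column X: 3 ≤ 6)
  A vs C: [3 vs 4, 6 vs 4, 6 vs 7] → A does not strictly dominate C (column X: 3 ≤ 4)
  B vs A: [6 vs 3, 7 vs 6, 4 vs 6] → B does not strictly dominate A (column Z: 4 ≤ 6)
  B vs C: [6 vs 4, 7 vs 4, 4 vs 7] → B does not strictly dominate C (column Z: 4 ≤ 7)
  C vs A: [4 vs 3, 4 vs 6, 7 vs 6] → C does not strictly dominate A (column Y: 4 ≤ 6)
  C vs B: [4 vs 6, 4 vs 7, 7 vs 4] → C does not strictly dominate B (column X: 4 ≤ 6)
No single strategy strictly dominates all others → no strictly dominant strategy.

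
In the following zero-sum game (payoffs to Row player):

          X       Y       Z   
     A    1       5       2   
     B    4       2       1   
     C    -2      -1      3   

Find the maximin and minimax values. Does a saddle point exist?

Maximin = 1, Minimax = 3, Saddle: False

Work:
Row minimums: [1, 1, -2] → maximin = 1
Column maximums: [4, 5, 3] → minimax = 3
No saddle point (maximin ≠ minimax). Mixed strategy needed.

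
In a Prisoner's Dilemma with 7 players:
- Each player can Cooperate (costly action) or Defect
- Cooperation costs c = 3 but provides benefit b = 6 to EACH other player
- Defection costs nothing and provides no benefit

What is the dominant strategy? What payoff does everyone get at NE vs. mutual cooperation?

Dominant: Defect; NE payoff = 0; Coop payoff = 33

Work:
Defect dominates (saves cost c = 3, benefit to others is external)
NE: All defect → everyone gets 0
If all cooperate: each receives (6)×6 - 3 = 33
Social dilemma: 33 > 0 but NE gives 0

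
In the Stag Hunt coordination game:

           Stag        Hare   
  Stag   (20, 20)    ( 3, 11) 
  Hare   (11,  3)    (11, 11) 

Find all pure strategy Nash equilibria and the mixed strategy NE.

Pure NE: (Stag, Stag) and (Hare, Hare); Mixed NE: p = 0.4706, q = 0.4706

Work:
Check pure NE:
(Stag, Stag): (20, 20) - no unilateral deviation beneficial
(Hare, Hare): (11, 11) - no unilateral deviation beneficial
Mixed NE: P1 plays Stag with p = 0.4706, P2 plays Stag with q = 0.4706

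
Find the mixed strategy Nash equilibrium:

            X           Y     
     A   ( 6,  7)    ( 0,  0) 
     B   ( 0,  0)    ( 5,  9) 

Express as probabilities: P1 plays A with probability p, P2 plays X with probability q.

p = 0.5625, q = 0.4545

Work:
Find probabilities that make opponent indifferent:
P2 chooses q to make P1 indifferent between A and B
P1 chooses p to make P2 indifferent between X and Y
Mixed NE: P1 plays (A: 0.5625, B: 0.4375), P2 plays (X: 0.4545, Y: 0.5455)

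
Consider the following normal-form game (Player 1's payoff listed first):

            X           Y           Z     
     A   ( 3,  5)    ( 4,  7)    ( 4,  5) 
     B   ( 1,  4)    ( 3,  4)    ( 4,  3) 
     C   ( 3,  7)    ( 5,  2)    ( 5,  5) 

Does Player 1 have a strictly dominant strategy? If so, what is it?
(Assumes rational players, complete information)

No strictly dominant strategy exists for Player 1

Work:
A strategy strictly dominates another if it gives a strictly higher payoff against every opponent action. Compare each pair of P1's strategies column-by-column:
  A vs B: [3 vs 1, 4 vs 3, 4 vs 4] → A does not strictly dominate B (column Z: 4 ≤ 4)
  A vs C: [3 vs 3, 4 vs 5, 4 vs 5] → A does not strictly dominate C (column X: 3 ≤ 3)
  B vs A: [1 vs 3, 3 vs 4, 4 vs 4] → B does not strictly dominate A (column X: 1 ≤ 3)
  B vs C: [1 vs 3, 3 vs 5, 4 vs 5] → B does not strictly dominate C (column X: 1 ≤ 3)
  C vs A: [3 vs 3, 5 vs 4, 5 vs 4] → C does not strictly dominate A (column X: 3 ≤ 3)
  C vs B: [3 vs 1, 5 vs 3, 5 vs 4] → C strictly dominates B
No single strategy strictly dominates all others → no strictly dominant strategy.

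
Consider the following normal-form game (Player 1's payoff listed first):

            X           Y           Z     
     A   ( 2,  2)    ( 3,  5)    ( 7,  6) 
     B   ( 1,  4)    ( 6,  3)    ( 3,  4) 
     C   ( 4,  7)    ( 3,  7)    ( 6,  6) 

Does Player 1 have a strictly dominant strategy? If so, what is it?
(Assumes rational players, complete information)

No strictly dominant strategy exists for Player 1

Work:
A strategy strictly dominates another if it gives a strictly higher payoff against every opponent action. Compare each pair of P1's strategies column-by-column:
  A vs B: [2 vs 1, 3 vs 6, 7 vs 3] → A does not strictly dominate B (column Y: 3 ≤ 6)
  A vs C: [2 vs 4, 3 vs 3, 7 vs 6] → A does not strictly dominate C (column X: 2 ≤ 4)
  B vs A: [1 vs 2, 6 vs 3, 3 vs 7] → B does not strictly dominate A (column X: 1 ≤ 2)
  B vs C: [1 vs 4, 6 vs 3, 3 vs 6] → B does not strictly dominate C (column X: 1 ≤ 4)
  C vs A: [4 vs 2, 3 vs 3, 6 vs 7] → C does not strictly dominate A (column Y: 3 ≤ 3)
  C vs B: [4 vs 1, 3 vs 6, 6 vs 3] → C does not strictly dominate B (column Y: 3 ≤ 6)
No single strategy strictly dominates all others → no strictly dominant strategy.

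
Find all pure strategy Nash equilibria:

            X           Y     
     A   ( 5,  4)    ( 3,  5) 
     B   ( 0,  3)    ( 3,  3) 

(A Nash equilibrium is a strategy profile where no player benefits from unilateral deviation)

Nash equilibrium: (A, Y), (B, Y)

Work:
Best responses:
  P1 vs X: payoffs [5, 0] → best response A (payoff 5)
  P1 vs Y: payoffs [3, 3] → best response A/B (payoff 3)
  P2 vs A: payoffs [4, 5] → best response Y (payoff 5)
  P2 vs B: payoffs [3, 3] → best response X/Y (payoff 3)
Mutual best responses: (A,Y), (B,Y) → Nash equilibria.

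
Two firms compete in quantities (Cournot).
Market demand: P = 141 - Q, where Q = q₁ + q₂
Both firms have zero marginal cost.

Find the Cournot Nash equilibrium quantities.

q₁* = q₂* = 47.0; P* = 47.0

Work:
Profit: π_i = P·q_i = (a - q_i - q_j)·q_i
FOC: ∂π_i/∂q_i = a - 2q_i - q_j = 0
Reaction function: q_i = (141 - q_j)/2
Symmetry: q* = 141/3 = 47.0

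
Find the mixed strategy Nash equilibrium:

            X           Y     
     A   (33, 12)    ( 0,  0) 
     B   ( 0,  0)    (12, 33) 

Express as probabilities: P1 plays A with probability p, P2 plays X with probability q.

p = 0.7333, q = 0.2667

Work:
Find probabilities that make opponent indifferent:
P2 chooses q to make P1 indifferent between A and B
P1 chooses p to make P2 indifferent between X and Y
Mixed NE: P1 plays (A: 0.7333, B: 0.2667), P2 plays (X: 0.2667, Y: 0.7333)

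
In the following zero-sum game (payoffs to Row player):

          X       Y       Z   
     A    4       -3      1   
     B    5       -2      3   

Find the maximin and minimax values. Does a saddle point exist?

Maximin = -2, Minimax = -2, Saddle: True

Work:
Row minimums: [-3, -2] → maximin = -2
Column maximums: [5, -2, 3] → minimax = -2
Saddle point exists! Game value = -2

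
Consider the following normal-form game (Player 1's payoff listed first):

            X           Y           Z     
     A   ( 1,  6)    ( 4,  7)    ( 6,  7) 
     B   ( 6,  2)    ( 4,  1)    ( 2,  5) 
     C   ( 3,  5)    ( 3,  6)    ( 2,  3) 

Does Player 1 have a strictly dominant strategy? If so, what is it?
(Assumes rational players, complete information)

No strictly dominant strategy exists for Player 1

Work:
A strategy strictly dominates another if it gives a strictly higher payoff against every opponent action. Compare each pair of P1's strategies column-by-column:
  A vs B: [1 vs 6, 4 vs 4, 6 vs 2] → A does not strictly dominate B (column X: 1 ≤ 6)
  A vs C: [1 vs 3, 4 vs 3, 6 vs 2] → A does not strictly dominate C (column X: 1 ≤ 3)
  B vs A: [6 vs 1, 4 vs 4, 2 vs 6] → B does not strictly dominate A (column Y: 4 ≤ 4)
  B vs C: [6 vs 3, 4 vs 3, 2 vs 2] → B does not strictly dominate C (column Z: 2 ≤ 2)
  C vs A: [3 vs 1, 3 vs 4, 2 vs 6] → C does not strictly dominate A (column Y: 3 ≤ 4)
  C vs B: [3 vs 6, 3 vs 4, 2 vs 2] → C does not strictly dominate B (column X: 3 ≤ 6)
No single strategy strictly dominates all others → no strictly dominant strategy.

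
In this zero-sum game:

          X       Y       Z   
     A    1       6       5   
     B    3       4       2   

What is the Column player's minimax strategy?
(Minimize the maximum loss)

Column should play X, value = 3

Work:
Column player minimizes Row's maximum payoff:
Column X: max payoff to Row = 3
Column Y: max payoff to Row = 6
Column Z: max payoff to Row = 5
Minimum is 3, achieved by column X.
Minimax strategy: X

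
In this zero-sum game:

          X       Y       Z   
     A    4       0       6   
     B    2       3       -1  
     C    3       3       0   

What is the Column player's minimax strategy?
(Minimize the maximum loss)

Column should play Y, value = 3

Work:
Column player minimizes Row's maximum payoff:
Column X: max payoff to Row = 4
Column Y: max payoff to Row = 3
Column Z: max payoff to Row = 6
Minimum is 3, achieved by column Y.
Minimax strategy: Y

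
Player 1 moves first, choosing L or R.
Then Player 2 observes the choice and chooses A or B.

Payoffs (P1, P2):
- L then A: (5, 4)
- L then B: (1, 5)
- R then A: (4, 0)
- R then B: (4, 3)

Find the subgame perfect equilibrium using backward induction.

P1 plays R, P2 plays B after L and B after R; Payoff (4, 3)

Work:
Backward induction:
After L: P2 chooses B → P1 gets 1
After R: P2 chooses B → P1 gets 4
P1 chooses R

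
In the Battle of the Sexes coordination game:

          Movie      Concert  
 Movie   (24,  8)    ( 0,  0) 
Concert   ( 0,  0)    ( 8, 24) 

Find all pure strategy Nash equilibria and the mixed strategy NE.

Pure NE: (Movie, Movie) and (Concert, Concert); Mixed NE: p = 0.75, q = 0.25

Work:
Check pure NE:
(Movie, Movie): (24, 8) - no unilateral deviation beneficial
(Concert, Concert): (8, 24) - no unilateral deviation beneficial
Mixed NE: P1 plays Movie with p = 0.75, P2 plays Movie with q = 0.25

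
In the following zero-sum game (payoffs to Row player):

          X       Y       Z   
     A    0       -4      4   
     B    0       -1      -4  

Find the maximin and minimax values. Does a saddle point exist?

Maximin = -4, Minimax = -1, Saddle: False

Work:
Row minimums: [-4, -4] → maximin = -4
Column maximums: [0, -1, 4] → minimax = -1
No saddle point (maximin ≠ minimax). Mixed strategy needed.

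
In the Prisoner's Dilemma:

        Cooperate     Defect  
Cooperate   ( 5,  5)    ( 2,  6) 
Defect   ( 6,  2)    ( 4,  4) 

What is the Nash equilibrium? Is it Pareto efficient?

(Defect, Defect) is NE; not Pareto efficient

Work:
Defect dominates Cooperate for both players:
If P2 cooperates: Defect (6) > Cooperate (5)
If P2 defects: Defect (4) > Cooperate (2)
NE: (Defect, Defect) with payoff (4, 4)
But (Cooperate, Cooperate) = (5, 5) Pareto dominates (4, 4)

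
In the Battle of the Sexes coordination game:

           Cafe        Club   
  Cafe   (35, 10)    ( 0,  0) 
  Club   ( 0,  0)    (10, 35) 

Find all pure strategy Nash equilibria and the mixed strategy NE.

Pure NE: (Cafe, Cafe) and (Club, Club); Mixed NE: p = 0.7778, q = 0.2222

Work:
Check pure NE:
(Cafe, Cafe): (35, 10) - no unilateral deviation beneficial
(Club, Club): (10, 35) - no unilateral deviation beneficial
Mixed NE: P1 plays Cafe with p = 0.7778, P2 plays Cafe with q = 0.2222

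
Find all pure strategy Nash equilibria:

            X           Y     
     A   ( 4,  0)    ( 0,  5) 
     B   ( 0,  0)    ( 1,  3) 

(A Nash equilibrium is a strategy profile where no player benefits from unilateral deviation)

Nash equilibrium: (B, Y)

Work:
Best responses:
  P1 vs X: payoffs [4, 0] → best response A (payoff 4)
  P1 vs Y: payoffs [0, 1] → best response B (payoff 1)
  P2 vs A: payoffs [0, 5] → best response Y (payoff 5)
  P2 vs B: payoffs [0, 3] → best response Y (payoff 3)
Mutual best responses: (B,Y) → Nash equilibria.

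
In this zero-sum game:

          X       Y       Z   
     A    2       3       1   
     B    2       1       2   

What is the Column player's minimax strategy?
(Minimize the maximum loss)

Column should play X or Z (all achieve the minimum), value = 2

Work:
Column player minimizes Row's maximum payoff:
Column X: max payoff to Row = 2
Column Y: max payoff to Row = 3
Column Z: max payoff to Row = 2
Minimum is 2, achieved by columns X, Z (tied).
Each of X or Z is a minimax strategy.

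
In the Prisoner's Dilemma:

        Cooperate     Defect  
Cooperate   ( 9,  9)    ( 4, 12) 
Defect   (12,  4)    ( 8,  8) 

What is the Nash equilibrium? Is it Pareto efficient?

(Defect, Defect) is NE; not Pareto efficient

Work:
Defect dominates Cooperate for both players:
If P2 cooperates: Defect (12) > Cooperate (9)
If P2 defects: Defect (8) > Cooperate (4)
NE: (Defect, Defect) with payoff (8, 8)
But (Cooperate, Cooperate) = (9, 9) Pareto dominates (8, 8)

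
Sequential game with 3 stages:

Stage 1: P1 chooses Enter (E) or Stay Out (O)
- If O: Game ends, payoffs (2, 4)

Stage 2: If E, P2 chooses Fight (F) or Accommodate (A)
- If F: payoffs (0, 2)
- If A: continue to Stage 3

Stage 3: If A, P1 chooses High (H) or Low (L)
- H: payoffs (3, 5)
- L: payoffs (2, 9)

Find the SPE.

SPE: (E, A, H); Outcome (3, 5)

Work:
Stage 3: P1 chooses H (3 vs 2)
Stage 2: P2: F->2, A->5 (anticipating H). Choose A
Stage 1: P1: O->2, E->3 (anticipating A, H). Choose E
SPE path: E -> A -> H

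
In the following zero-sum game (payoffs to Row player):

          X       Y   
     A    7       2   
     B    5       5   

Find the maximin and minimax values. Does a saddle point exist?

Maximin = 5, Minimax = 5, Saddle: True

Work:
Row minimums: [2, 5] → maximin = 5
Column maximums: [7, 5] → minimax = 5
Saddle point exists! Game value = 5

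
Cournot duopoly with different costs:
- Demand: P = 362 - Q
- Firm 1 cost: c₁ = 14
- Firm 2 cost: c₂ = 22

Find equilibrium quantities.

q₁* = 118.67, q₂* = 110.67

Work:
Reaction: q₁ = (362 - 14 - q₂)/2
Reaction: q₂ = (362 - 22 - q₁)/2
Solve simultaneously:
q₁* = (362 - 2×14 + 22)/3 = 118.67
q₂* = (362 - 2×22 + 14)/3 = 110.67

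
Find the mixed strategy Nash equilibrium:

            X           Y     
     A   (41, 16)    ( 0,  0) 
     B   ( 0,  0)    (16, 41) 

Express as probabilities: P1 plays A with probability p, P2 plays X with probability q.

p = 0.7193, q = 0.2807

Work:
Find probabilities that make opponent indifferent:
P2 chooses q to make P1 indifferent between A and B
P1 chooses p to make P2 indifferent between X and Y
Mixed NE: P1 plays (A: 0.7193, B: 0.2807), P2 plays (X: 0.2807, Y: 0.7193)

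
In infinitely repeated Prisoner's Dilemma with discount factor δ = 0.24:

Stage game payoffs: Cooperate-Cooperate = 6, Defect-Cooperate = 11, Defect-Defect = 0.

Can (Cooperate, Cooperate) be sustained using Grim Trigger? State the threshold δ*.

δ* = 0.4545; since δ = 0.24 < 0.4545, cooperation cannot be sustained

Work:
For Grim Trigger:
Cooperate forever: 6/(1-δ)
Defect then punished: 11 + 0·δ/(1-δ)
Need: 6/(1-δ) ≥ 11 + 0·δ/(1-δ)
Solving: δ ≥ (T-R)/(T-P) = (11-6)/(11-0) = 0.4545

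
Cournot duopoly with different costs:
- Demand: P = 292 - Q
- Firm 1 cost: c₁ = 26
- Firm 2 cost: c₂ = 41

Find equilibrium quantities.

q₁* = 93.67, q₂* = 78.67

Work:
Reaction: q₁ = (292 - 26 - q₂)/2
Reaction: q₂ = (292 - 41 - q₁)/2
Solve simultaneously:
q₁* = (292 - 2×26 + 41)/3 = 93.67
q₂* = (292 - 2×41 + 26)/3 = 78.67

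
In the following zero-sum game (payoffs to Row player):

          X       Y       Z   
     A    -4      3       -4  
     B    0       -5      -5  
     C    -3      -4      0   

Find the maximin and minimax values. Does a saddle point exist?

Maximin = -4, Minimax = 0, Saddle: False

Work:
Row minimums: [-4, -5, -4] → maximin = -4
Column maximums: [0, 3, 0] → minimax = 0
No saddle point (maximin ≠ minimax). Mixed strategy needed.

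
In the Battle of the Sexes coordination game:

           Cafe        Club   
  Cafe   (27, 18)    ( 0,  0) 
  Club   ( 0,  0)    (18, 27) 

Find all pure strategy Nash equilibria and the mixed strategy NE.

Pure NE: (Cafe, Cafe) and (Club, Club); Mixed NE: p = 0.6, q = 0.4

Work:
Check pure NE:
(Cafe, Cafe): (27, 18) - no unilateral deviation beneficial
(Club, Club): (18, 27) - no unilateral deviation beneficial
Mixed NE: P1 plays Cafe with p = 0.6, P2 plays Cafe with q = 0.4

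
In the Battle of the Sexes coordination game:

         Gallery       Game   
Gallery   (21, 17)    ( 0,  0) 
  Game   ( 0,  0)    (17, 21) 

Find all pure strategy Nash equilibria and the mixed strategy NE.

Pure NE: (Gallery, Gallery) and (Game, Game); Mixed NE: p = 0.5526, q = 0.4474

Work:
Check pure NE:
(Gallery, Gallery): (21, 17) - no unilateral deviation beneficial
(Game, Game): (17, 21) - no unilateral deviation beneficial
Mixed NE: P1 plays Gallery with p = 0.5526, P2 plays Gallery with q = 0.4474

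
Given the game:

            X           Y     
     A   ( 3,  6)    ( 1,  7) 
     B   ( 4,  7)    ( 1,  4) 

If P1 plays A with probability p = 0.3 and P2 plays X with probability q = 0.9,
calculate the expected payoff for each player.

E[P1] = 3.43, E[P2] = 6.52

Work:
E[P1] = p·q·π₁(A,X) + p·(1-q)·π₁(A,Y) + (1-p)·q·π₁(B,X) + (1-p)·(1-q)·π₁(B,Y)
= 0.3·0.9·3 + 0.3·0.1·1 + 0.7·0.9·4 + 0.7·0.1·1
= 3.43

E[P2] = 6.52 (similar calculation)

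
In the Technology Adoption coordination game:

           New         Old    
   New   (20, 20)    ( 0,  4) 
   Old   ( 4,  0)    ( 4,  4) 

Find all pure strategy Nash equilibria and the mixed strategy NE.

Pure NE: (New, New) and (Old, Old); Mixed NE: p = 0.2, q = 0.2

Work:
Check pure NE:
(New, New): (20, 20) - no unilateral deviation beneficial
(Old, Old): (4, 4) - no unilateral deviation beneficial
Mixed NE: P1 plays New with p = 0.2, P2 plays New with q = 0.2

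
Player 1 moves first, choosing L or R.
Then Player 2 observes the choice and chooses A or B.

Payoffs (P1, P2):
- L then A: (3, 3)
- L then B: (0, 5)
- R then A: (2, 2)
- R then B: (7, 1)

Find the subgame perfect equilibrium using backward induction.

P1 plays R, P2 plays B after L and A after R; Payoff (2, 2)

Work:
Backward induction:
After L: P2 chooses B → P1 gets 0
After R: P2 chooses A → P1 gets 2
P1 chooses R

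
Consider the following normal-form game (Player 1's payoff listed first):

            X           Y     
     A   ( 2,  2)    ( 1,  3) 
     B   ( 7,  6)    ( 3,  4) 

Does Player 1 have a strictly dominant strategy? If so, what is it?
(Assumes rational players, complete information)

Yes, Player 1's strictly dominant strategy is B

Work:
A strategy strictly dominates another if it gives a strictly higher payoff against every opponent action. Compare each pair of P1's strategies column-by-column:
  A vs B: [2 vs 7, 1 vs 3] → A does not strictly dominate B (column X: 2 ≤ 7)
  B vs A: [7 vs 2, 3 vs 1] → B strictly dominates A
B strictly dominates every other strategy → strictly dominant.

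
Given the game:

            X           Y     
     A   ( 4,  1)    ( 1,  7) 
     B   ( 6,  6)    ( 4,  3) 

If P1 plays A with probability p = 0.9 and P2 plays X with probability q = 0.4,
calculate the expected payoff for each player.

E[P1] = 2.46, E[P2] = 4.56

Work:
E[P1] = p·q·π₁(A,X) + p·(1-q)·π₁(A,Y) + (1-p)·q·π₁(B,X) + (1-p)·(1-q)·π₁(B,Y)
= 0.9·0.4·4 + 0.9·0.6·1 + 0.1·0.4·6 + 0.1·0.6·4
= 2.46

E[P2] = 4.56 (similar calculation)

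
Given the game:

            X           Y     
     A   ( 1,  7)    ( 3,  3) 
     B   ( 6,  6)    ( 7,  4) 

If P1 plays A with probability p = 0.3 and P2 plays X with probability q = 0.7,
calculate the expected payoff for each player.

E[P1] = 4.89, E[P2] = 5.52

Work:
E[P1] = p·q·π₁(A,X) + p·(1-q)·π₁(A,Y) + (1-p)·q·π₁(B,X) + (1-p)·(1-q)·π₁(B,Y)
= 0.3·0.7·1 + 0.3·0.3·3 + 0.7·0.7·6 + 0.7·0.3·7
= 4.89

E[P2] = 5.52 (similar calculation)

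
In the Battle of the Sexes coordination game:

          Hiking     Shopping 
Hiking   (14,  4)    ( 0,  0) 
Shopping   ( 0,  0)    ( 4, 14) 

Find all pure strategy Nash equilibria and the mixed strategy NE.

Pure NE: (Hiking, Hiking) and (Shopping, Shopping); Mixed NE: p = 0.7778, q = 0.2222

Work:
Check pure NE:
(Hiking, Hiking): (14, 4) - no unilateral deviation beneficial
(Shopping, Shopping): (4, 14) - no unilateral deviation beneficial
Mixed NE: P1 plays Hiking with p = 0.7778, P2 plays Hiking with q = 0.2222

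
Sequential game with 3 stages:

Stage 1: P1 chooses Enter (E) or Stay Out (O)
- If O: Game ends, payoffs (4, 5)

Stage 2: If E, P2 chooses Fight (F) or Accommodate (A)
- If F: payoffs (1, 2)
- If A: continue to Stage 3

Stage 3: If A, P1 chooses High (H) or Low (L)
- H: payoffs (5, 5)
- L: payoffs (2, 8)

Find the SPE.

SPE: (E, A, H); Outcome (5, 5)

Work:
Stage 3: P1 chooses H (5 vs 2)
Stage 2: P2: F->2, A->5 (anticipating H). Choose A
Stage 1: P1: O->4, E->5 (anticipating A, H). Choose E
SPE path: E -> A -> H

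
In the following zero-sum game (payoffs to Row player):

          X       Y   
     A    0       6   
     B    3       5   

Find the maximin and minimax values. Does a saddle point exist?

Maximin = 3, Minimax = 3, Saddle: True

Work:
Row minimums: [0, 3] → maximin = 3
Column maximums: [3, 6] → minimax = 3
Saddle point exists! Game value = 3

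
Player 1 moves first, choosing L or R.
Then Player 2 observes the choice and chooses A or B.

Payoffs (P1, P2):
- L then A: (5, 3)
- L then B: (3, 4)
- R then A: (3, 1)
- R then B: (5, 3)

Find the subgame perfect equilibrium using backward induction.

P1 plays R, P2 plays B after L and B after R; Payoff (5, 3)

Work:
Backward induction:
After L: P2 chooses B → P1 gets 3
After R: P2 chooses B → P1 gets 5
P1 chooses R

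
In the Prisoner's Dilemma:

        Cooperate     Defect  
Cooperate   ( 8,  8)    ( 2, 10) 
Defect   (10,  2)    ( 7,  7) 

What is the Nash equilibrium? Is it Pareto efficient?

(Defect, Defect) is NE; not Pareto efficient

Work:
Defect dominates Cooperate for both players:
If P2 cooperates: Defect (10) > Cooperate (8)
If P2 defects: Defect (7) > Cooperate (2)
NE: (Defect, Defect) with payoff (7, 7)
But (Cooperate, Cooperate) = (8, 8) Pareto dominates (7, 7)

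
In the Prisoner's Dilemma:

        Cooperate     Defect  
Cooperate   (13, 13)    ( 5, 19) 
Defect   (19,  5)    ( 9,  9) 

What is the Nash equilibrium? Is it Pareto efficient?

(Defect, Defect) is NE; not Pareto efficient

Work:
Defect dominates Cooperate for both players:
If P2 cooperates: Defect (19) > Cooperate (13)
If P2 defects: Defect (9) > Cooperate (5)
NE: (Defect, Defect) with payoff (9, 9)
But (Cooperate, Cooperate) = (13, 13) Pareto dominates (9, 9)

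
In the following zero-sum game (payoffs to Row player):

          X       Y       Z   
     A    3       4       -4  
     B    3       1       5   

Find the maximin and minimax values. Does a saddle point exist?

Maximin = 1, Minimax = 3, Saddle: False

Work:
Row minimums: [-4, 1] → maximin = 1
Column maximums: [3, 4, 5] → minimax = 3
No saddle point (maximin ≠ minimax). Mixed strategy needed.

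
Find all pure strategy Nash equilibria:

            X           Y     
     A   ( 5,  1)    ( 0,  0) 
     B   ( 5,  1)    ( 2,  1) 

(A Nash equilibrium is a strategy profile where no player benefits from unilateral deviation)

Nash equilibrium: (A, X), (B, X), (B, Y)

Work:
Best responses:
  P1 vs X: payoffs [5, 5] → best response A/B (payoff 5)
  P1 vs Y: payoffs [0, 2] → best response B (payoff 2)
  P2 vs A: payoffs [1, 0] → best response X (payoff 1)
  P2 vs B: payoffs [1, 1] → best response X/Y (payoff 1)
Mutual best responses: (A,X), (B,X), (B,Y) → Nash equilibria.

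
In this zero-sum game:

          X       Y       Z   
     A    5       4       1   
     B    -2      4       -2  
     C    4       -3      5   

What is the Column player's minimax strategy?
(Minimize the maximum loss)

Column should play Y, value = 4

Work:
Column player minimizes Row's maximum payoff:
Column X: max payoff to Row = 5
Column Y: max payoff to Row = 4
Column Z: max payoff to Row = 5
Minimum is 4, achieved by column Y.
Minimax strategy: Y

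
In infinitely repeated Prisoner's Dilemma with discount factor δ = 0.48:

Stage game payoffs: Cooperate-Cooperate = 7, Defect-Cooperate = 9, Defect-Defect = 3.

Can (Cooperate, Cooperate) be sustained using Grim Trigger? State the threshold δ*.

δ* = 0.3333; since δ = 0.48 ≥ 0.3333, cooperation can be sustained

Work:
For Grim Trigger:
Cooperate forever: 7/(1-δ)
Defect then punished: 9 + 3·δ/(1-δ)
Need: 7/(1-δ) ≥ 9 + 3·δ/(1-δ)
Solving: δ ≥ (T-R)/(T-P) = (9-7)/(9-3) = 0.3333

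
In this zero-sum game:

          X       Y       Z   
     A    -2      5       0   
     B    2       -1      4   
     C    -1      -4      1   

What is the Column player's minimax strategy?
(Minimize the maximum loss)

Column should play X, value = 2

Work:
Column player minimizes Row's maximum payoff:
Column X: max payoff to Row = 2
Column Y: max payoff to Row = 5
Column Z: max payoff to Row = 4
Minimum is 2, achieved by column X.
Minimax strategy: X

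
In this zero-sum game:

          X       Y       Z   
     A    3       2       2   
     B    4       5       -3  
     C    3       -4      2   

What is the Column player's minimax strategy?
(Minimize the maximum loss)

Column should play Z, value = 2

Work:
Column player minimizes Row's maximum payoff:
Column X: max payoff to Row = 4
Column Y: max payoff to Row = 5
Column Z: max payoff to Row = 2
Minimum is 2, achieved by column Z.
Minimax strategy: Z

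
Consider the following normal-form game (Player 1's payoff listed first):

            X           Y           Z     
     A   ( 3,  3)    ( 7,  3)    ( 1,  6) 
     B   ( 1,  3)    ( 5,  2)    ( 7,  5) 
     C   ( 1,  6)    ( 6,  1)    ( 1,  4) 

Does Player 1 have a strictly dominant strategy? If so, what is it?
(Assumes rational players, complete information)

No strictly dominant strategy exists for Player 1

Work:
A strategy strictly dominates another if it gives a strictly higher payoff against every opponent action. Compare each pair of P1's strategies column-by-column:
  A vs B: [3 vs 1, 7 vs 5, 1 vs 7] → A does not strictly dominate B (column Z: 1 ≤ 7)
  A vs C: [3 vs 1, 7 vs 6, 1 vs 1] → A does not strictly dominate C (column Z: 1 ≤ 1)
  B vs A: [1 vs 3, 5 vs 7, 7 vs 1] → B does not strictly dominate A (column X: 1 ≤ 3)
  B vs C: [1 vs 1, 5 vs 6, 7 vs 1] → B does not strictly dominate C (column X: 1 ≤ 1)
  C vs A: [1 vs 3, 6 vs 7, 1 vs 1] → C does not strictly dominate A (column X: 1 ≤ 3)
  C vs B: [1 vs 1, 6 vs 5, 1 vs 7] → C does not strictly dominate B (column X: 1 ≤ 1)
No single strategy strictly dominates all others → no strictly dominant strategy.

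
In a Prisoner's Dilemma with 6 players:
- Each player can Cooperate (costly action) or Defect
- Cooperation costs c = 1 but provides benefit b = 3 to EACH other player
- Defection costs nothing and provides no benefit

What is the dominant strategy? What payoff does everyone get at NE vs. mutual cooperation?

Dominant: Defect; NE payoff = 0; Coop payoff = 14

Work:
Defect dominates (saves cost c = 1, benefit to others is external)
NE: All defect → everyone gets 0
If all cooperate: each receives (5)×3 - 1 = 14
Social dilemma: 14 > 0 but NE gives 0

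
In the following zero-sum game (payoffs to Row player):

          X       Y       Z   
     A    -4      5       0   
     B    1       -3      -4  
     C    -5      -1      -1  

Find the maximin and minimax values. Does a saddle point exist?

Maximin = -4, Minimax = 0, Saddle: False

Work:
Row minimums: [-4, -4, -5] → maximin = -4
Column maximums: [1, 5, 0] → minimax = 0
No saddle point (maximin ≠ minimax). Mixed strategy needed.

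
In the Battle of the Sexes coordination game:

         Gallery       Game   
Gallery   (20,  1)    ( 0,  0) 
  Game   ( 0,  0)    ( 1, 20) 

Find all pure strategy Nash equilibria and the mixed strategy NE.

Pure NE: (Gallery, Gallery) and (Game, Game); Mixed NE: p = 0.9524, q = 0.0476

Work:
Check pure NE:
(Gallery, Gallery): (20, 1) - no unilateral deviation beneficial
(Game, Game): (1, 20) - no unilateral deviation beneficial
Mixed NE: P1 plays Gallery with p = 0.9524, P2 plays Gallery with q = 0.0476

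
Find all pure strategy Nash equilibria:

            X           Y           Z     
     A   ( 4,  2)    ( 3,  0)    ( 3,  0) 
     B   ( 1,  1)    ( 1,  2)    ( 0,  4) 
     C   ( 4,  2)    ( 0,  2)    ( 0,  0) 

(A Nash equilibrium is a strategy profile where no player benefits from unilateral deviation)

Nash equilibrium: (A, X), (C, X)

Work:
Best responses:
  P1 vs X: payoffs [4, 1, 4] → best response A/C (payoff 4)
  P1 vs Y: payoffs [3, 1, 0] → best response A (payoff 3)
  P1 vs Z: payoffs [3, 0, 0] → best response A (payoff 3)
  P2 vs A: payoffs [2, 0, 0] → best response X (payoff 2)
  P2 vs B: payoffs [1, 2, 4] → best response Z (payoff 4)
  P2 vs C: payoffs [2, 2, 0] → best response X/Y (payoff 2)
Mutual best responses: (A,X), (C,X) → Nash equilibria.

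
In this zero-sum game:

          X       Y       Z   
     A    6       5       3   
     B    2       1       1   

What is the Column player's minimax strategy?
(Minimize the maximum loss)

Column should play Z, value = 3

Work:
Column player minimizes Row's maximum payoff:
Column X: max payoff to Row = 6
Column Y: max payoff to Row = 5
Column Z: max payoff to Row = 3
Minimum is 3, achieved by column Z.
Minimax strategy: Z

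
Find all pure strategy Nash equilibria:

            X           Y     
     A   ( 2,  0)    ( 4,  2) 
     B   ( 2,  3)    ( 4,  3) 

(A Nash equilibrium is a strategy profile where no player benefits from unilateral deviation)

Nash equilibrium: (A, Y), (B, X), (B, Y)

Work:
Best responses:
  P1 vs X: payoffs [2, 2] → best response A/B (payoff 2)
  P1 vs Y: payoffs [4, 4] → best response A/B (payoff 4)
  P2 vs A: payoffs [0, 2] → best response Y (payoff 2)
  P2 vs B: payoffs [3, 3] → best response X/Y (payoff 3)
Mutual best responses: (A,Y), (B,X), (B,Y) → Nash equilibria.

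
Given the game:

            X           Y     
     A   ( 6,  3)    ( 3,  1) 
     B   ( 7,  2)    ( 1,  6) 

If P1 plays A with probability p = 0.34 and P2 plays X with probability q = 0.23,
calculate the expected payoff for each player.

E[P1] = 2.8254, E[P2] = 3.8492

Work:
E[P1] = p·q·π₁(A,X) + p·(1-q)·π₁(A,Y) + (1-p)·q·π₁(B,X) + (1-p)·(1-q)·π₁(B,Y)
= 0.34·0.23·6 + 0.34·0.77·3 + 0.66·0.23·7 + 0.66·0.77·1
= 2.8254

E[P2] = 3.8492 (similar calculation)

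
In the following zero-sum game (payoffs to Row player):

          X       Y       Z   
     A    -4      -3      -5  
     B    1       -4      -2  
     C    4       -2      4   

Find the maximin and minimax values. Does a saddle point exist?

Maximin = -2, Minimax = -2, Saddle: True

Work:
Row minimums: [-5, -4, -2] → maximin = -2
Column maximums: [4, -2, 4] → minimax = -2
Saddle point exists! Game value = -2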